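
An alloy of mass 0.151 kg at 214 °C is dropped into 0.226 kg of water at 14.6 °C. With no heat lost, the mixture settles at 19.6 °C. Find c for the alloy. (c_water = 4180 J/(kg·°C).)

Net heat exchanged in the isolated system is zero:
0.151·c·(19.6 − 214) + 0.226·4180·(19.6 − 14.6) = 0
-29.35 c = -4723.4
c = -4723.4/-29.35 ≈ 160.9 J/(kg·°C)

c ≈ 161 J/(kg·°C)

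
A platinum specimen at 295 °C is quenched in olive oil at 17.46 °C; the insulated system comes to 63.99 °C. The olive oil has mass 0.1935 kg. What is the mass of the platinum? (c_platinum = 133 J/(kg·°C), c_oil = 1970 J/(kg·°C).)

Taking heat into each body as positive, Σ m c ΔT = 0:
m·133·(63.99 − 295) + 0.1935·1970·(63.99 − 17.46) = 0
-30724 m = -17737
m = -17737/-30724 ≈ 0.5773 kg

m ≈ 0.577 kg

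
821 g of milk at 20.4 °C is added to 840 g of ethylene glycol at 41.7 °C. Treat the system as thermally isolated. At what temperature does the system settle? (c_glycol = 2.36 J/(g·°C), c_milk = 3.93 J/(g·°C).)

T_f ≈ 28.5 °C

T_f = Σ m_i c_i T_i / Σ m_i c_i:
T_f = (1982.4×41.7 + 3226.5×20.4) / (1982.4 + 3226.5)
    = 148487 / 5208.9 ≈ 28.51 °C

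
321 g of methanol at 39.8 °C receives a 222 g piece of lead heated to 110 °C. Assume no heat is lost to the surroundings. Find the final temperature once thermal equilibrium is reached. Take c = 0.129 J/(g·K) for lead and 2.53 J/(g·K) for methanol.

T_f ≈ 42.2 °C

Conservation of energy gives ΣQ = 0:
222*0.129*(T − 110) + 321*2.53*(T − 39.8) = 0
28.64(T − 110) + 812.13(T − 39.8) = 0
(28.64 + 812.13) T = 28.64*110 + 812.13*39.8
T = 35473 / 840.77 = 42.2 °C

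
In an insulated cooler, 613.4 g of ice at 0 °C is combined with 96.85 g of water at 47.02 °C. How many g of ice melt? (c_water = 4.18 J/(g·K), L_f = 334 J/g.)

Cooling the water to 0 °C releases 96.85×4.18×47.02 = 19035 J.
To melt every bit of ice: 613.4×334 = 204876 J.
Since 19035 < 204876 J, not all the ice melts; equilibrium is at 0 °C.
m_melted×334 = 19035  ⇒  m_melted ≈ 56.99 g.

m_melted ≈ 57 g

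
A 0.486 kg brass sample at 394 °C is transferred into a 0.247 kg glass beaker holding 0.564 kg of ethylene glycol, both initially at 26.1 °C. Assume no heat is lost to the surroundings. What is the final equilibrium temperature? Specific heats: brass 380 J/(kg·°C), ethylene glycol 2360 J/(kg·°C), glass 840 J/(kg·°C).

T_f ≈ 65.5 °C

Heat gained plus heat lost sum to zero:
0.486*380*(T − 394) + 0.564*2360*(T − 26.1) + 0.247*840*(T − 26.1) = 0
1723.2 T = 112919
T ≈ 65.53 °C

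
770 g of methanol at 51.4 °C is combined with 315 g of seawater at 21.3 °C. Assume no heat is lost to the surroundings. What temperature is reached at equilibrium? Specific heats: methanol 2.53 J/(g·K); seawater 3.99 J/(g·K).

T_f ≈ 39.6 °C

Net heat exchanged in the isolated system is zero:
770·2.53·(T − 51.4) + 315·3.99·(T − 21.3) = 0
1948.1(T − 51.4) + 1256.9(T − 21.3) = 0
(1948.1 + 1256.9) T = 1948.1·51.4 + 1256.9·21.3
T ≈ 39.60 °C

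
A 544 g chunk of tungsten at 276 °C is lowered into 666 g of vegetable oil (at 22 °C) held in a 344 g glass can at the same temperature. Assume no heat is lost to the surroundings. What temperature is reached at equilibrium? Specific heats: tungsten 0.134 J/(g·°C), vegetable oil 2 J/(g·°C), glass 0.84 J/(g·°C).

T_f ≈ 32.9 °C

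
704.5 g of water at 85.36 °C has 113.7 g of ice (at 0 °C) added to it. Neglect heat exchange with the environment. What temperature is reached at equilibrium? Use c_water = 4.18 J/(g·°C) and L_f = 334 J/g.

T_f ≈ 62.4 °C

Sum of m c ΔT and latent-heat terms is zero:
latent heat to melt: 113.7·334 = 37976
  meltwater 0→T: 113.7·4.18·T = 475.27 T
  water cools: 704.5·4.18·(T − 85.36) = 2944.8(T − 85.36)
3420.1 T = 251369 − 37976 = 213393
T ≈ 62.39 °C — above 0 °C, consistent with complete melting.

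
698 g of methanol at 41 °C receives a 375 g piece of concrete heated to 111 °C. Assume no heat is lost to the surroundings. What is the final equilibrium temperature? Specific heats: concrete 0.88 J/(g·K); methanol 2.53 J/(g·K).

Heat gained plus heat lost sum to zero:
375×0.88×(T − 111) + 698×2.53×(T − 41) = 0
2095.9 T = 109034
T = 109034 / 2095.9 = 52 °C

T_f ≈ 52.0 °C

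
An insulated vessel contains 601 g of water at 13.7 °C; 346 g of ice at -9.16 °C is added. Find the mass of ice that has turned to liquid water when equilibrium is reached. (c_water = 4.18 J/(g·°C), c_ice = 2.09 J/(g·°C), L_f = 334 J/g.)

m_melted ≈ 83.2 g

Water can give up m c ΔT = 601·4.18·13.7 = 34417 J before reaching 0 °C.
Warming the ice to 0 °C takes 346·2.09·9.16 = 6624 J, leaving 27793 J for melting.
Melting all 346 g of ice would need 346·334 = 115564 J.
Since 27793 < 115564 J, not all the ice melts; equilibrium is at 0 °C.
Mass melted = 27793/334 ≈ 83.21 g.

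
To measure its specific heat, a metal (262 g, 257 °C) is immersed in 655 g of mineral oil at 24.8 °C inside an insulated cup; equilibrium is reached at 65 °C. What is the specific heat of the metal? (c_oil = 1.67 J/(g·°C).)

c ≈ 0.874 J/(g·°C)

Heat lost by the metal = heat gained by the oil:
262×c×(257 − 65) = 655×1.67×(65 − 24.8)
50304 c = 43973  ⇒  c ≈ 0.8741 J/(g·°C)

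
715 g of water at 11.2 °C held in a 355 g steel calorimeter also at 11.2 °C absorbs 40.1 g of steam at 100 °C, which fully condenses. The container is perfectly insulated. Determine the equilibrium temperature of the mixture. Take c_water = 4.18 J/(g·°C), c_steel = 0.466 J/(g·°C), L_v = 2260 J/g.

T_f ≈ 43.0 °C

Setting the total heat transfer to zero:
latent heat released on condensation: 40.1·2260 = 90626; condensate cools 100→T: 40.1·4.18·(T − 100) = 167.62(T − 100); original water: 2988.7(T − 11.2); cup: 165.43(T − 11.2)
3321.7 T = 90626 + 16762 + 35326 = 142714
T ≈ 42.96 °C (< 100 °C, so full condensation is consistent).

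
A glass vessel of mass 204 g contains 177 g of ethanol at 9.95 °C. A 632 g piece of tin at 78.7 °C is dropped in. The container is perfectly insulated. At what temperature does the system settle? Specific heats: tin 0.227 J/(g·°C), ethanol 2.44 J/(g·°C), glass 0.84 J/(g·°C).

T_f ≈ 23.2 °C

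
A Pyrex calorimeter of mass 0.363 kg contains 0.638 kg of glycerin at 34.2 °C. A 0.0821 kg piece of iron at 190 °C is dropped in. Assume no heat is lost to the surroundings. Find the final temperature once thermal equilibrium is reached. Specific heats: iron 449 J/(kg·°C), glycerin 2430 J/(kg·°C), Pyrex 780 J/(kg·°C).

With ΣQ=0 the equilibrium temperature is the m·c-weighted mean:
T_f = (36.86×190 + 1550.3×34.2 + 283.14×34.2) / (36.86 + 1550.3 + 283.14)
    = 69709 / 1870.3 ≈ 37.27 °C

T_f ≈ 37.3 °C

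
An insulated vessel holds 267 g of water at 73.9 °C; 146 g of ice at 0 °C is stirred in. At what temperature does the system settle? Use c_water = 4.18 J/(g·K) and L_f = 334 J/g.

T_f ≈ 19.5 °C

Let T be the final temperature. ΣQ_i = 0:
melt ice: 146·334 = 48764
  warm the meltwater: 610.28 T
  water cools: 267·4.18·(T − 73.9) = 1116.1(T − 73.9)
1726.3 T = 82477 − 48764 = 33713
T ≈ 19.53 °C (positive, so assuming full melt was valid).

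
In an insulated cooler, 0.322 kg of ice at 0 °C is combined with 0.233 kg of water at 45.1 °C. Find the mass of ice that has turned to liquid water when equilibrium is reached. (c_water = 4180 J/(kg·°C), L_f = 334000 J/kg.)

m_melted ≈ 0.132 kg

Water can give up m c ΔT = 0.233·4180·45.1 = 43925 J before reaching 0 °C.
Fully melting the ice requires m_ice L_f = 0.322·334000 = 107548 J.
Since 43925 < 107548 J, not all the ice melts; equilibrium is at 0 °C.
m_melt = 43925 / L_f = 0.1315 kg.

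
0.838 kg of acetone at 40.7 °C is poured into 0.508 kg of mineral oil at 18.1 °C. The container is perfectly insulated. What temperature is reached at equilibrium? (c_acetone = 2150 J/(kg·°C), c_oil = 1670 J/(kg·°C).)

Heat lost by the acetone equals heat gained by the oil:
0.838*2150*(40.7 − T) = 0.508*1670*(T − 18.1)
1801.7(40.7 − T) = 848.36(T − 18.1)
2650.1 T = 88685  ⇒  T ≈ 33.47 °C

T_f ≈ 33.5 °C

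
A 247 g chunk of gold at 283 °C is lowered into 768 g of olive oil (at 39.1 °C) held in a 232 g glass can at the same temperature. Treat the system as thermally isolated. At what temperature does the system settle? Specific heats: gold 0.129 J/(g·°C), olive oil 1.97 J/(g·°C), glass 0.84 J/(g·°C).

T_f ≈ 43.6 °C

Let T be the final temperature. ΣQ_i = 0:
247*0.129*(T − 283) + 768*1.97*(T − 39.1) + 232*0.84*(T − 39.1) = 0
31.86(T − 283) + 1513(T − 39.1) + 194.88(T − 39.1) = 0
1739.7 T = 75794
T = 75794 / 1739.7 = 43.6 °C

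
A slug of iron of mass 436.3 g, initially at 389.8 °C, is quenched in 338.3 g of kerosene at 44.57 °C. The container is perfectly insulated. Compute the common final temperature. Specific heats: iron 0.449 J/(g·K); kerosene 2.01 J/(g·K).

T_f ≈ 121.8 °C

|Q_iron| = |Q_kerosene|:
436.3*0.449*(389.8 − T) = 338.3*2.01*(T − 44.57)
195.9(389.8 − T) = 679.98(T − 44.57)
875.88 T = 106668  ⇒  T ≈ 121.78 °C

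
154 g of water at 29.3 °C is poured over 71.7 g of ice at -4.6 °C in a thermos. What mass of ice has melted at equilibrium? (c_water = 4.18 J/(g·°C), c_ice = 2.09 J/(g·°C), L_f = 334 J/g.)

m_melted ≈ 54.4 g

Water can give up m c ΔT = 154×4.18×29.3 = 18861 J before reaching 0 °C.
Warming the ice to 0 °C takes 71.7×2.09×4.6 = 689.32 J, leaving 18172 J for melting.
Melting all 71.7 g of ice would need 71.7×334 = 23948 J.
That's not enough to melt it all — equilibrium is at 0 °C with ice remaining.
m_melt = 18172 / L_f = 54.41 g.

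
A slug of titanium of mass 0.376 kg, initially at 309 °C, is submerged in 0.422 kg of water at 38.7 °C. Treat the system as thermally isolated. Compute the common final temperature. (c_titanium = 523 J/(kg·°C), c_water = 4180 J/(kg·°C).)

Setting the total heat transfer to zero:
0.376*523*(T − 309) + 0.422*4180*(T − 38.7) = 0
(196.65 + 1764) T = 196.65*309 + 1764*38.7
T = 129029/1960.6 ≈ 65.81 °C

T_f ≈ 65.8 °C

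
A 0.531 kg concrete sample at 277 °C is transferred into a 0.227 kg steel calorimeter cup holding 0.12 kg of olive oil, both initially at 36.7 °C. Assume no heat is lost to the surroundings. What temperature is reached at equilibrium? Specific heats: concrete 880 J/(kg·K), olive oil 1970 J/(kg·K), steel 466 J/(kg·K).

T_f ≈ 175.4 °C

Taking heat into each body as positive, Σ m c ΔT = 0:
0.531×880×(T − 277) + 0.12×1970×(T − 36.7) + 0.227×466×(T − 36.7) = 0
809.46 T = 141995
T = 141995/809.46 ≈ 175.42 °C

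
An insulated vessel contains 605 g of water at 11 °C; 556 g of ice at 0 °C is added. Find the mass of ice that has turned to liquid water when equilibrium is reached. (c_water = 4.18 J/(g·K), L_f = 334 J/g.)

Heat available from the water dropping to 0 °C: 605·4.18·11 = 27818 J.
To melt every bit of ice: 556·334 = 185704 J.
27818 J < 185704 J, so only part of the ice melts and the system sits at 0 °C.
Mass melted = 27818/334 ≈ 83.29 g.

m_melted ≈ 83.3 g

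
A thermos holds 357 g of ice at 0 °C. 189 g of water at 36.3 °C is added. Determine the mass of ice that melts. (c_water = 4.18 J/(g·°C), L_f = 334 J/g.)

Water can give up m c ΔT = 189·4.18·36.3 = 28678 J before reaching 0 °C.
Fully melting the ice requires m_ice L_f = 357·334 = 119238 J.
28678 J < 119238 J, so only part of the ice melts and the system sits at 0 °C.
m_melted·334 = 28678  ⇒  m_melted ≈ 85.86 g.

m_melted ≈ 85.9 g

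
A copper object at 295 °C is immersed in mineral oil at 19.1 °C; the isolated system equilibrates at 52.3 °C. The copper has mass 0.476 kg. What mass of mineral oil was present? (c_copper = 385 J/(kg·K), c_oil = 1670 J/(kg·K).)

m ≈ 0.802 kg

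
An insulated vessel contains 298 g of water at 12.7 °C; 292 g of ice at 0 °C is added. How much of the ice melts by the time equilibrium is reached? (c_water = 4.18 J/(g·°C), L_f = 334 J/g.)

m_melted ≈ 47.4 g

Heat available from the water dropping to 0 °C: 298×4.18×12.7 = 15820 J.
To melt every bit of ice: 292×334 = 97528 J.
15820 J < 97528 J, so only part of the ice melts and the system sits at 0 °C.
Mass melted = 15820/334 ≈ 47.36 g.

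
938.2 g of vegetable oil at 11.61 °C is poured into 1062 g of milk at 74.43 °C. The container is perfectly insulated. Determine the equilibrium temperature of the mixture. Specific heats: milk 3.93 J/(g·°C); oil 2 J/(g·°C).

T_f ≈ 54.9 °C

Conservation of energy gives ΣQ = 0:
1062·3.93·(T − 74.43) + 938.2·2·(T − 11.61) = 0
4173.7(T − 74.43) + 1876.4(T − 11.61) = 0
(4173.7 + 1876.4) T = 4173.7·74.43 + 1876.4·11.61
T = 332431 / 6050.1 = 54.9 °C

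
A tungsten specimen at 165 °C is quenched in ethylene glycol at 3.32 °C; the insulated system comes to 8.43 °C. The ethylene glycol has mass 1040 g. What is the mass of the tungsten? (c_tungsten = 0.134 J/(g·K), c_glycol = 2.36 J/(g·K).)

|Q_tungsten| = |Q_glycol|:
m×0.134×(165 − 8.43) = 1040×2.36×(8.43 − 3.32)
20.98 m = 12542  ⇒  m ≈ 597.8 g

m ≈ 598 g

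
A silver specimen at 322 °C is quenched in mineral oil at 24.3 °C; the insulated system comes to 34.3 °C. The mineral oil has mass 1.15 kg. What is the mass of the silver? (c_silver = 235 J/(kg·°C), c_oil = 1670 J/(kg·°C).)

Energy conservation, ΣQ = 0:
m×235×(34.3 − 322) + 1.15×1670×(34.3 − 24.3) = 0
-67610 m = -19205
m = -19205/-67610 ≈ 0.2841 kg

m ≈ 0.284 kg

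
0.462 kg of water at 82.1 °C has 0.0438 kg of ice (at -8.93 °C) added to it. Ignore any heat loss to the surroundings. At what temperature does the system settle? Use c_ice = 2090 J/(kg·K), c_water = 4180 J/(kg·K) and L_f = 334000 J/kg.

Energy conservation, ΣQ = 0:
ice -8.93→0 °C: 0.0438×2090×8.93 = 817.47; fusion: m_ice L_f = 0.0438×334000 = 14629; meltwater 0→T: 0.0438×4180×T = 183.08 T; water cools: 0.462×4180×(T − 82.1) = 1931.2(T − 82.1)
2114.2 T = 158548 − 15447 = 143102
T ≈ 67.68 °C — above 0 °C, consistent with complete melting.

T_f ≈ 67.7 °C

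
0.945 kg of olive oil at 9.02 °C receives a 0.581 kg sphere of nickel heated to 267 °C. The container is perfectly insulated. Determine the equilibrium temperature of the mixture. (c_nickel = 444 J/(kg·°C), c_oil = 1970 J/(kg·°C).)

T_f ≈ 40.4 °C

Net heat exchanged in the isolated system is zero:
0.581×444×(T − 267) + 0.945×1970×(T − 9.02) = 0
257.96(T − 267) + 1861.6(T − 9.02) = 0
2119.6 T = 85668
T = 85668 / 2119.6 = 40.4 °C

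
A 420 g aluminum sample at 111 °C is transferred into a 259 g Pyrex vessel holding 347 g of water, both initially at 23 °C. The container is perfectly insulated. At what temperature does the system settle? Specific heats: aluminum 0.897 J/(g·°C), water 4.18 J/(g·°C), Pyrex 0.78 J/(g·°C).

Setting the total heat transfer to zero:
420·0.897·(T − 111) + 347·4.18·(T − 23) + 259·0.78·(T − 23) = 0
(376.74 + 1450.5 + 202.02) T = 376.74·111 + 1450.5·23 + 202.02·23
T = 79825/2029.2 ≈ 39.34 °C

T_f ≈ 39.3 °C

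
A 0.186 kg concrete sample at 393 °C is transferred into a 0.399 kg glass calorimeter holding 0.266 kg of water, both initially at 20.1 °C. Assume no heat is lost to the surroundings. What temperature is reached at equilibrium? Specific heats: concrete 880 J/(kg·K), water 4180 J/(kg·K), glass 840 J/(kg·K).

Net heat exchanged in the isolated system is zero:
0.186·880·(T − 393) + 0.266·4180·(T − 20.1) + 0.399·840·(T − 20.1) = 0
1610.7 T = 93412
T ≈ 57.99 °C

T_f ≈ 58.0 °C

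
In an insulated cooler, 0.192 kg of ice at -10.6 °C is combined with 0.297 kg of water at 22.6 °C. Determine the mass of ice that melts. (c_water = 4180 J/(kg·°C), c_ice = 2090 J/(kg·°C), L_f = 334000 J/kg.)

m_melted ≈ 0.0713 kg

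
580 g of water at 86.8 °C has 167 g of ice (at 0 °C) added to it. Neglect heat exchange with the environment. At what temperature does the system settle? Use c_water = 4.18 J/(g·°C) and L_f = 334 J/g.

Heat gained plus heat lost sum to zero:
fusion: m_ice L_f = 167·334 = 55778; warm the meltwater: 698.06 T; water: 2424.4(T − 86.8)
3122.5 T = 210438 − 55778 = 154660
T ≈ 49.53 °C — above 0 °C, consistent with complete melting.

T_f ≈ 49.5 °C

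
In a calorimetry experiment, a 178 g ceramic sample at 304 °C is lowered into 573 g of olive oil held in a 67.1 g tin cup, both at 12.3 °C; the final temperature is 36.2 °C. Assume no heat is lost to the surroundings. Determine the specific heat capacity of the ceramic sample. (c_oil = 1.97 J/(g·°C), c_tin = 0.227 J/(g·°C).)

c ≈ 0.574 J/(g·°C)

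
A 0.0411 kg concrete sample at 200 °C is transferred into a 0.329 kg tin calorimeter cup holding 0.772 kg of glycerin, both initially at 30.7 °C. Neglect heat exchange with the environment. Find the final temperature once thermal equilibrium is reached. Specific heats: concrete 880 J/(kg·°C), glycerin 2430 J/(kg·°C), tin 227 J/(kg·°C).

Heat gained plus heat lost sum to zero:
0.0411×880×(T − 200) + 0.772×2430×(T − 30.7) + 0.329×227×(T − 30.7) = 0
(36.17 + 1876 + 74.68) T = 36.17×200 + 1876×30.7 + 74.68×30.7
T = 67118 / 1986.8 = 33.8 °C

T_f ≈ 33.8 °C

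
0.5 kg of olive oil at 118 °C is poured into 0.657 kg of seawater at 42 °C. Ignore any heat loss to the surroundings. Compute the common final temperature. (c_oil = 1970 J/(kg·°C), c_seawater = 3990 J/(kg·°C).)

T_f ≈ 62.8 °C

T_f is the heat-capacity-weighted average of the initial temperatures:
T_f = (985·118 + 2621.4·42) / (985 + 2621.4)
    = 226330 / 3606.4 ≈ 62.76 °C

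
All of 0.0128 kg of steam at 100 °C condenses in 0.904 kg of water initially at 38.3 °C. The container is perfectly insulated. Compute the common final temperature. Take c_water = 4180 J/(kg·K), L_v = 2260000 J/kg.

Taking heat into each body as positive, Σ m c ΔT = 0:
condense steam: −0.0128·2260000 = −28928; condensate cools 100→T: 0.0128·4180·(T − 100) = 53.5(T − 100); water warms: 0.904·4180·(T − 38.3) = 3778.7(T − 38.3)
3832.2 T = 28928 + 5350.4 + 144725 = 179003
T ≈ 46.71 °C (< 100 °C, so full condensation is consistent).

T_f ≈ 46.7 °C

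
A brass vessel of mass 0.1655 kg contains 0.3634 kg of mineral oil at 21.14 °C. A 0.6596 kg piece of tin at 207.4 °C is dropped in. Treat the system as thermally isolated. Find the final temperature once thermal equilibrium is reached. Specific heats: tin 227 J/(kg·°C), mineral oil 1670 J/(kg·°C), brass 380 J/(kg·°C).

T_f ≈ 55.2 °C

Let T be the final temperature. ΣQ_i = 0:
0.6596·227·(T − 207.4) + 0.3634·1670·(T − 21.14) + 0.1655·380·(T − 21.14) = 0
149.73(T − 207.4) + 606.88(T − 21.14) + 62.89(T − 21.14) = 0
819.5 T = 45213
T = 45213 / 819.5 = 55.2 °C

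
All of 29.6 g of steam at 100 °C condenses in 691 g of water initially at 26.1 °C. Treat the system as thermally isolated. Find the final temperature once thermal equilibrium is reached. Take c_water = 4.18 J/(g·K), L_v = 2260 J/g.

Conservation of energy gives ΣQ = 0:
latent heat released on condensation: 29.6×2260 = 66896; condensate cools 100→T: 29.6×4.18×(T − 100) = 123.73(T − 100); water warms: 691×4.18×(T − 26.1) = 2888.4(T − 26.1)
3012.1 T = 66896 + 12373 + 75387 = 154656
T ≈ 51.34 °C — below 100 °C, confirming all the steam condensed.

T_f ≈ 51.3 °C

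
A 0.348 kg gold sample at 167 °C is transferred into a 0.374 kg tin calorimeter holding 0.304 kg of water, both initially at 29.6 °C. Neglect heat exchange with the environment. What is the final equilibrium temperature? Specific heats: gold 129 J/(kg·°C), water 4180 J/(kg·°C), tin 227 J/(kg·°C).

T_f ≈ 34.0 °C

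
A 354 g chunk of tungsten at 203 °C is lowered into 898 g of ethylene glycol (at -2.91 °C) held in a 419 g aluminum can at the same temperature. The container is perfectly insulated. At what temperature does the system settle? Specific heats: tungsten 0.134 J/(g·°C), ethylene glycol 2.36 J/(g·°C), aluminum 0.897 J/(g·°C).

Energy conservation, ΣQ = 0:
354×0.134×(T − 203) + 898×2.36×(T − (-2.91)) + 419×0.897×(T − (-2.91)) = 0
(47.44 + 2119.3 + 375.84) T = 47.44×203 + 2119.3×(-2.91) + 375.84×(-2.91)
T = 2368.7/2542.6 ≈ 0.93 °C

T_f ≈ 0.9 °C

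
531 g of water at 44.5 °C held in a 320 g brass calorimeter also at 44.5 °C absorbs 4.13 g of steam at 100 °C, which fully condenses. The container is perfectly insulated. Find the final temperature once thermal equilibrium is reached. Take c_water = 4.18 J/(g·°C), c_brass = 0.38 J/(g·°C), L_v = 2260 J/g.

Sum of m c ΔT and latent-heat terms is zero:
latent heat released on condensation: 4.13×2260 = 9333.8; condensed water 100 °C→T: 17.26(T − 100); water warms: 531×4.18×(T − 44.5) = 2219.6(T − 44.5); brass cup: 320×0.38×(T − 44.5) = 121.6(T − 44.5)
2358.4 T = 9333.8 + 1726.3 + 104183 = 115243
T ≈ 48.86 °C (< 100 °C, so full condensation is consistent).

T_f ≈ 48.9 °C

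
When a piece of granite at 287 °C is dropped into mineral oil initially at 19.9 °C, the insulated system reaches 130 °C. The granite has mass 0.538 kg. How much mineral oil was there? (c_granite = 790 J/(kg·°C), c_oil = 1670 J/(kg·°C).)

m ≈ 0.363 kg

Net heat exchanged in the isolated system is zero:
0.538·790·(130 − 287) + m·1670·(130 − 19.9) = 0
183867 m = 66728
m = 66728/183867 ≈ 0.3629 kg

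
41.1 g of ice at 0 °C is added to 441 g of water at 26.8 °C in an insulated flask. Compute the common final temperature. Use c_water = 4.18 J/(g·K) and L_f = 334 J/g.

Heat gained plus heat lost sum to zero:
fusion: m_ice L_f = 41.1×334 = 13727; meltwater 0→T: 41.1×4.18×T = 171.8 T; water cools: 441×4.18×(T − 26.8) = 1843.4(T − 26.8)
2015.2 T = 49403 − 13727 = 35675
T ≈ 17.70 °C — above 0 °C, consistent with complete melting.

T_f ≈ 17.7 °C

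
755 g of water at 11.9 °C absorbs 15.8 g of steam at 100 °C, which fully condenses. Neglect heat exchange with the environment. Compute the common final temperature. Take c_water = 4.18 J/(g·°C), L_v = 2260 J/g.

T_f ≈ 24.8 °C

Setting the total heat transfer to zero:
latent heat released on condensation: 15.8·2260 = 35708; condensate cools 100→T: 15.8·4.18·(T − 100) = 66.04(T − 100); water warms: 755·4.18·(T − 11.9) = 3155.9(T − 11.9)
3221.9 T = 35708 + 6604.4 + 37555 = 79868
T ≈ 24.79 °C — below 100 °C, confirming all the steam condensed.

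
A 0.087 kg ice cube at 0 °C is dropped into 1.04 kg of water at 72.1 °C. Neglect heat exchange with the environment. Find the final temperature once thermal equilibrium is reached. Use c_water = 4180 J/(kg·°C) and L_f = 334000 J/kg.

Setting the total heat transfer to zero:
latent heat to melt: 0.087×334000 = 29058
  meltwater 0→T: 0.087×4180×T = 363.66 T
  water cools: 1.04×4180×(T − 72.1) = 4347.2(T − 72.1)
4710.9 T = 313433 − 29058 = 284375
T ≈ 60.37 °C. Since T > 0 °C, the all-ice-melts assumption holds.

T_f ≈ 60.4 °C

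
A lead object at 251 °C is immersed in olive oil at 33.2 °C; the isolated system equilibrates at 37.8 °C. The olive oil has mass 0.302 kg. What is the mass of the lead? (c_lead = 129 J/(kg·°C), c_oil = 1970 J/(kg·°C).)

Energy conservation, ΣQ = 0:
m·129·(37.8 − 251) + 0.302·1970·(37.8 − 33.2) = 0
-27503 m = -2736.7
m = -2736.7/-27503 ≈ 0.09951 kg

m ≈ 0.0995 kg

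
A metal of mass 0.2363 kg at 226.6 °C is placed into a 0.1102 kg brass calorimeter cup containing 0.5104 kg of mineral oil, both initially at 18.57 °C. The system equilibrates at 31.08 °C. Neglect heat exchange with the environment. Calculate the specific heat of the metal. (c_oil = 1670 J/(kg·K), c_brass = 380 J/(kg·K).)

c ≈ 242 J/(kg·K)

Taking heat into each body as positive, Σ m c ΔT = 0:
0.2363×c×(31.08 − 226.6) + 0.5104×1670×(31.08 − 18.57) + 0.1102×380×(31.08 − 18.57) = 0
-46.2 c = -11187
c = -11187/-46.2 ≈ 242.1 J/(kg·K)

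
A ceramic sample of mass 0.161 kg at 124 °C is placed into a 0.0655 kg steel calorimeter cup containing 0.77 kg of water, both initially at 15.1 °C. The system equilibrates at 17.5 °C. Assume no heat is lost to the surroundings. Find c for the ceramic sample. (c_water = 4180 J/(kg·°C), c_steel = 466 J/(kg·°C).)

Taking heat into each body as positive, Σ m c ΔT = 0:
0.161·c·(17.5 − 124) + 0.77·4180·(17.5 − 15.1) + 0.0655·466·(17.5 − 15.1) = 0
-17.15 c = -7797.9
c = -7797.9/-17.15 ≈ 454.8 J/(kg·°C)

c ≈ 455 J/(kg·°C)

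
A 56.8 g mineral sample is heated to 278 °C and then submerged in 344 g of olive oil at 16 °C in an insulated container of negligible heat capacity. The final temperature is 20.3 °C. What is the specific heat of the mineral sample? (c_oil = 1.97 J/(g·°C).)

c ≈ 0.199 J/(g·°C)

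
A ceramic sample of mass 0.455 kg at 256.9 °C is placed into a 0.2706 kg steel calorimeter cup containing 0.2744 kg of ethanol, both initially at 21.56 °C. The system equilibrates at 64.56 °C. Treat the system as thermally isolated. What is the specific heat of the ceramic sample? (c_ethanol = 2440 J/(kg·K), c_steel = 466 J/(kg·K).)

c ≈ 391 J/(kg·K)

Let T be the final temperature. ΣQ_i = 0:
0.455·c·(64.56 − 256.9) + 0.2744·2440·(64.56 − 21.56) + 0.2706·466·(64.56 − 21.56) = 0
-87.51 c = -34212
c = -34212/-87.51 ≈ 390.9 J/(kg·K)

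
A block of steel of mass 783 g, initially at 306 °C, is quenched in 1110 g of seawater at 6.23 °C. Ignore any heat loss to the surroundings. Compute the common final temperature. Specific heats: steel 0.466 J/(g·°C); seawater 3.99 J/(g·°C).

Conservation of energy gives ΣQ = 0:
783*0.466*(T − 306) + 1110*3.99*(T − 6.23) = 0
4793.8 T = 139245
T = 139245 / 4793.8 = 29 °C

T_f ≈ 29.0 °C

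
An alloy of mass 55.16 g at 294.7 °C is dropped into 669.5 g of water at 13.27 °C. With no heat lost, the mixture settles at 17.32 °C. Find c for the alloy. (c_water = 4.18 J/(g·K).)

c ≈ 0.741 J/(g·K)

Energy conservation, ΣQ = 0:
55.16·c·(17.32 − 294.7) + 669.5·4.18·(17.32 − 13.27) = 0
-15300 c = -11334
c = -11334/-15300 ≈ 0.7408 J/(g·K)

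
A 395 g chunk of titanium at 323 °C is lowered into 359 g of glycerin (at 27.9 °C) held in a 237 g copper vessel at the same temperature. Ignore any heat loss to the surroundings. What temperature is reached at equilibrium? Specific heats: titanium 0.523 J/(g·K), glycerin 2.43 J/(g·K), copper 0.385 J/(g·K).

T_f ≈ 80.0 °C

Conservation of energy gives ΣQ = 0:
395×0.523×(T − 323) + 359×2.43×(T − 27.9) + 237×0.385×(T − 27.9) = 0
206.59(T − 323) + 872.37(T − 27.9) + 91.25(T − 27.9) = 0
(206.59 + 872.37 + 91.25) T = 206.59×323 + 872.37×27.9 + 91.25×27.9
T = 93612/1170.2 ≈ 80.00 °C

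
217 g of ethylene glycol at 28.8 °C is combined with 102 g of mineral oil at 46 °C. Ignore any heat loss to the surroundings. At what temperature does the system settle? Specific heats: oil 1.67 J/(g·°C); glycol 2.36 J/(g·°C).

Let T be the final temperature. ΣQ_i = 0:
102×1.67×(T − 46) + 217×2.36×(T − 28.8) = 0
682.46 T = 22585
T = 22585 / 682.46 = 33.1 °C

T_f ≈ 33.1 °C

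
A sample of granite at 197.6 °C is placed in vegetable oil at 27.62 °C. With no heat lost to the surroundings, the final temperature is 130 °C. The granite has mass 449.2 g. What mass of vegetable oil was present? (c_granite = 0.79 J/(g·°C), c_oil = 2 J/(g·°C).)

m ≈ 117 g

|Q_granite| = |Q_oil|:
449.2·0.79·(197.6 − 130) = m·2·(130 − 27.62)
204.76 m = 23989  ⇒  m ≈ 117.2 g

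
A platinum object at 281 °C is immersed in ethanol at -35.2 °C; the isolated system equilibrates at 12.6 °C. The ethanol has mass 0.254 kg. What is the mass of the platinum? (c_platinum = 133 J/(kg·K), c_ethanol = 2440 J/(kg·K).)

m ≈ 0.83 kg

Heat lost by the platinum = heat gained by the ethanol:
m·133·(281 − 12.6) = 0.254·2440·(12.6 − (-35.2))
35697 m = 29625  ⇒  m ≈ 0.8299 kg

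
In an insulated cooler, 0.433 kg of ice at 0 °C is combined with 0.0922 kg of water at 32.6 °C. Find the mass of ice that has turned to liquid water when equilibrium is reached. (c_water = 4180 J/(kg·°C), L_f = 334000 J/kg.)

Cooling the water to 0 °C releases 0.0922·4180·32.6 = 12564 J.
Melting all 0.433 kg of ice would need 0.433·334000 = 144622 J.
12564 J < 144622 J, so only part of the ice melts and the system sits at 0 °C.
m_melt = 12564 / L_f = 0.03762 kg.

m_melted ≈ 0.0376 kg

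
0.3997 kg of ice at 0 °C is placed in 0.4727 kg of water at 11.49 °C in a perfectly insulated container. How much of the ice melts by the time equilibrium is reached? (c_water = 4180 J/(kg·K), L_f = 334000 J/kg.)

Heat available from the water dropping to 0 °C: 0.4727·4180·11.49 = 22703 J.
Melting all 0.3997 kg of ice would need 0.3997·334000 = 133500 J.
That's not enough to melt it all — equilibrium is at 0 °C with ice remaining.
Mass melted = 22703/334000 ≈ 0.06797 kg.

m_melted ≈ 0.068 kg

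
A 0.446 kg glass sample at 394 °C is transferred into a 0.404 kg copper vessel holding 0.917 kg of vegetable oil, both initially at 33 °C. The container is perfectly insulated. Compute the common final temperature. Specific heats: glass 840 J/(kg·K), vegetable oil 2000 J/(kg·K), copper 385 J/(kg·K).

Energy conservation, ΣQ = 0:
0.446*840*(T − 394) + 0.917*2000*(T − 33) + 0.404*385*(T − 33) = 0
374.64(T − 394) + 1834(T − 33) + 155.54(T − 33) = 0
2364.2 T = 213263
T = 213263 / 2364.2 = 90.2 °C

T_f ≈ 90.2 °C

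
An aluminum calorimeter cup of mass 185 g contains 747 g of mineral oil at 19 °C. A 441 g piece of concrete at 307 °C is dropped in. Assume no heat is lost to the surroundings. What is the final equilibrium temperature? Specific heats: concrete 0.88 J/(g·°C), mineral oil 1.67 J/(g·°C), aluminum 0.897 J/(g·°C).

T_f ≈ 81.0 °C

Heat gained plus heat lost sum to zero:
441×0.88×(T − 307) + 747×1.67×(T − 19) + 185×0.897×(T − 19) = 0
(388.08 + 1247.5 + 165.94) T = 388.08×307 + 1247.5×19 + 165.94×19
T ≈ 81.04 °C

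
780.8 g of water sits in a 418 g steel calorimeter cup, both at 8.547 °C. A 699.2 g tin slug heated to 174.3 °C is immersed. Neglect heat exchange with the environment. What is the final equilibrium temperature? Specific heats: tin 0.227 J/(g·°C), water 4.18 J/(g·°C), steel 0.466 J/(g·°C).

Setting the total heat transfer to zero:
699.2×0.227×(T − 174.3) + 780.8×4.18×(T − 8.547) + 418×0.466×(T − 8.547) = 0
(158.72 + 3263.7 + 194.79) T = 158.72×174.3 + 3263.7×8.547 + 194.79×8.547
T = 57225/3617.3 ≈ 15.82 °C

T_f ≈ 15.8 °C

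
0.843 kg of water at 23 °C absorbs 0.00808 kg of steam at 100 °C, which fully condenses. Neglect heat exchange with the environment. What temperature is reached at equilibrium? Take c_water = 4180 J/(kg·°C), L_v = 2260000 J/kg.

Net heat exchanged in the isolated system is zero:
latent heat released on condensation: 0.00808×2260000 = 18261; condensate cools 100→T: 0.00808×4180×(T − 100) = 33.77(T − 100); original water: 3523.7(T − 23)
3557.5 T = 18261 + 3377.4 + 81046 = 102684
T ≈ 28.86 °C — below 100 °C, confirming all the steam condensed.

T_f ≈ 28.9 °C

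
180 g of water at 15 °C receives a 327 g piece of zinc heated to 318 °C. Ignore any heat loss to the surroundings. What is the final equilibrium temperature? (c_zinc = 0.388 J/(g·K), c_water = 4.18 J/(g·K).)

T_f = Σ m_i c_i T_i / Σ m_i c_i:
T_f = (126.88·318 + 752.4·15) / (126.88 + 752.4)
    = 51633 / 879.28 ≈ 58.72 °C

T_f ≈ 58.7 °C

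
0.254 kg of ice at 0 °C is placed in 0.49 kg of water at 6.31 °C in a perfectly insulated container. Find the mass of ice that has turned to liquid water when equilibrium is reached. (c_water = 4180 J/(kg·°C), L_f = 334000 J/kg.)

m_melted ≈ 0.0387 kg

Cooling the water to 0 °C releases 0.49×4180×6.31 = 12924 J.
To melt every bit of ice: 0.254×334000 = 84836 J.
Since 12924 < 84836 J, not all the ice melts; equilibrium is at 0 °C.
Mass melted = 12924/334000 ≈ 0.0387 kg.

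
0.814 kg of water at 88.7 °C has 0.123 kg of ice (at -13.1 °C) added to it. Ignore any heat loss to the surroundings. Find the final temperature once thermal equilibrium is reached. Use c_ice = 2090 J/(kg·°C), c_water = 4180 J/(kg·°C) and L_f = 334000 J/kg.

T_f ≈ 65.7 °C

Taking heat into each body as positive, Σ m c ΔT = 0:
ice -13.1→0 °C: 0.123×2090×13.1 = 3367.6
  fusion: m_ice L_f = 0.123×334000 = 41082
  meltwater 0→T: 0.123×4180×T = 514.14 T
  water cools: 0.814×4180×(T − 88.7) = 3402.5(T − 88.7)
3916.7 T = 301804 − 44450 = 257354
T ≈ 65.71 °C — above 0 °C, consistent with complete melting.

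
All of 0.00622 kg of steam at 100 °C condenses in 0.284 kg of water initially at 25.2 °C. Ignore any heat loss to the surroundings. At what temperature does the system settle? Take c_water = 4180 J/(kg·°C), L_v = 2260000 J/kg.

T_f ≈ 38.4 °C

Energy balance with sensible and latent terms:
condense steam: −0.00622·2260000 = −14057; condensed water 100 °C→T: 26(T − 100); water warms: 0.284·4180·(T − 25.2) = 1187.1(T − 25.2)
1213.1 T = 14057 + 2600 + 29915 = 46573
T ≈ 38.39 °C, under the boiling point, so the assumption holds.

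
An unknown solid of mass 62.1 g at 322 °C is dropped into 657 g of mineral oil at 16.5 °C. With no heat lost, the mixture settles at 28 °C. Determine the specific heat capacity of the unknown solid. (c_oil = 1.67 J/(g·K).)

Setting the total heat transfer to zero:
62.1·c·(28 − 322) + 657·1.67·(28 − 16.5) = 0
-18257 c = -12618
c = -12618/-18257 ≈ 0.6911 J/(g·K)

c ≈ 0.691 J/(g·K)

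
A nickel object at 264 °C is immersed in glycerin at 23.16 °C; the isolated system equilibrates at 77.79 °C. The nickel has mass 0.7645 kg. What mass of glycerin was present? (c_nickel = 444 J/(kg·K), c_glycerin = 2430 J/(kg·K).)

m ≈ 0.476 kg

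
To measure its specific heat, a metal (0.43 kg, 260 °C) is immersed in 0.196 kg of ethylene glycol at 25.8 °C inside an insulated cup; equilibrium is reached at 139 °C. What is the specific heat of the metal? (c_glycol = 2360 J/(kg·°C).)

Setting the total heat transfer to zero:
0.43·c·(139 − 260) + 0.196·2360·(139 − 25.8) = 0
-52.03 c = -52362
c = -52362/-52.03 ≈ 1006 J/(kg·°C)

c ≈ 1010 J/(kg·°C)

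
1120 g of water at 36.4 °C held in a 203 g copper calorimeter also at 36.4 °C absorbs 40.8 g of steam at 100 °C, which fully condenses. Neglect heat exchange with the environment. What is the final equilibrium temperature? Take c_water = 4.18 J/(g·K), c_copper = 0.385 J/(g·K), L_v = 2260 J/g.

Heat gained plus heat lost sum to zero:
steam→water at 100 °C releases m L_v = 40.8·2260 = 92208
  condensate cools 100→T: 40.8·4.18·(T − 100) = 170.54(T − 100)
  original water: 4681.6(T − 36.4)
  copper cup: 203·0.385·(T − 36.4) = 78.16(T − 36.4)
4930.3 T = 92208 + 17054 + 173255 = 282517
T ≈ 57.30 °C — below 100 °C, confirming all the steam condensed.

T_f ≈ 57.3 °C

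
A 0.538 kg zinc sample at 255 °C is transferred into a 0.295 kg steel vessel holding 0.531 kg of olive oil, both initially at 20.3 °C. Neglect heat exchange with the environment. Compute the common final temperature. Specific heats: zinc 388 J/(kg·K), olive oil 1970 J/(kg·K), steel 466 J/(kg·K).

Conservation of energy gives ΣQ = 0:
0.538×388×(T − 255) + 0.531×1970×(T − 20.3) + 0.295×466×(T − 20.3) = 0
208.74(T − 255) + 1046.1(T − 20.3) + 137.47(T − 20.3) = 0
1392.3 T = 77256
T = 77256/1392.3 ≈ 55.49 °C

T_f ≈ 55.5 °C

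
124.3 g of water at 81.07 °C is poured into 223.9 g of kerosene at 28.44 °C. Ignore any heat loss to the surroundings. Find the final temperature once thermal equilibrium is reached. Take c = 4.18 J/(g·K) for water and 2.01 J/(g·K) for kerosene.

T_f is the heat-capacity-weighted average of the initial temperatures:
T_f = (519.57*81.07 + 450.04*28.44) / (519.57 + 450.04)
    = 54921 / 969.61 ≈ 56.64 °C

T_f ≈ 56.6 °C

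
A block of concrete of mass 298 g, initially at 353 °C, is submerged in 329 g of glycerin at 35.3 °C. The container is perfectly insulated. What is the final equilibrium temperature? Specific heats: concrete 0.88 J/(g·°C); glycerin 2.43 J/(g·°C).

Net heat exchanged in the isolated system is zero:
298·0.88·(T − 353) + 329·2.43·(T − 35.3) = 0
262.24(T − 353) + 799.47(T − 35.3) = 0
1061.7 T = 120792
T = 120792/1061.7 ≈ 113.77 °C

T_f ≈ 113.8 °C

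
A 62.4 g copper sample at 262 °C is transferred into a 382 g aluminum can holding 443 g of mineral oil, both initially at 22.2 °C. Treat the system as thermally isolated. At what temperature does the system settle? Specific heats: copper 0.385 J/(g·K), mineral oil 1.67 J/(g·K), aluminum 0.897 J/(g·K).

T_f ≈ 27.4 °C

T_f is the heat-capacity-weighted average of the initial temperatures:
T_f = (24.02*262 + 739.81*22.2 + 342.65*22.2) / (24.02 + 739.81 + 342.65)
    = 30325 / 1106.5 ≈ 27.41 °C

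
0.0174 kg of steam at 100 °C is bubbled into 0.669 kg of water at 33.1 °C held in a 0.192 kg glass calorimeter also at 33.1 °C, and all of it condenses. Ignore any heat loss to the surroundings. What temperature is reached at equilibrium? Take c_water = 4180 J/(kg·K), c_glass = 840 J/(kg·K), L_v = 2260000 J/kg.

T_f ≈ 47.7 °C

Sum of m c ΔT and latent-heat terms is zero:
condense steam: −0.0174·2260000 = −39324; condensed water 100 °C→T: 72.73(T − 100); original water: 2796.4(T − 33.1); glass cup: 0.192·840·(T − 33.1) = 161.28(T − 33.1)
3030.4 T = 39324 + 7273.2 + 97900 = 144497
T ≈ 47.68 °C, under the boiling point, so the assumption holds.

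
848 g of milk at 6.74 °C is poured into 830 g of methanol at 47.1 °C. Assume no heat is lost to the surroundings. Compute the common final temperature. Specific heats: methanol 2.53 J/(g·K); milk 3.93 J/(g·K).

T_f ≈ 22.3 °C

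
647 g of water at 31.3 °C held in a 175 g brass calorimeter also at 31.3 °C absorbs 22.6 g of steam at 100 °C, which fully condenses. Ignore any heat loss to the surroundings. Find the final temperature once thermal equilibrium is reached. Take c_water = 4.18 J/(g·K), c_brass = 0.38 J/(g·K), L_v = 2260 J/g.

T_f ≈ 51.4 °C

Energy conservation, ΣQ = 0:
steam→water at 100 °C releases m L_v = 22.6×2260 = 51076
  condensed water 100 °C→T: 94.47(T − 100)
  original water: 2704.5(T − 31.3)
  cup: 66.5(T − 31.3)
2865.4 T = 51076 + 9446.8 + 86731 = 147254
T ≈ 51.39 °C, under the boiling point, so the assumption holds.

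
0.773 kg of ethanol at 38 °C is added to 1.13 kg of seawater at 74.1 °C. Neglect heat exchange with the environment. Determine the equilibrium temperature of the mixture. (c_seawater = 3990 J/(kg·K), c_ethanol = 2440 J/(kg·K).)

T_f ≈ 63.5 °C

With ΣQ=0 the equilibrium temperature is the m·c-weighted mean:
T_f = (4508.7×74.1 + 1886.1×38) / (4508.7 + 1886.1)
    = 405767 / 6394.8 ≈ 63.45 °C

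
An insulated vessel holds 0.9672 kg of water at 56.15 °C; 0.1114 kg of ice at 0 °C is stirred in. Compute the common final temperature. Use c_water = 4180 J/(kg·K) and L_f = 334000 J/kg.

T_f ≈ 42.1 °C

Energy conservation, ΣQ = 0:
fusion: m_ice L_f = 0.1114×334000 = 37208; meltwater 0→T: 0.1114×4180×T = 465.65 T; water cools: 0.9672×4180×(T − 56.15) = 4042.9(T − 56.15)
4508.5 T = 227009 − 37208 = 189801
T ≈ 42.10 °C — above 0 °C, consistent with complete melting.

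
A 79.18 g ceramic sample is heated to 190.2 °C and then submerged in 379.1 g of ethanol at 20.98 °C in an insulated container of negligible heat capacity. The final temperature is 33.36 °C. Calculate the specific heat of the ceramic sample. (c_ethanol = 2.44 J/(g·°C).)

c ≈ 0.922 J/(g·°C)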